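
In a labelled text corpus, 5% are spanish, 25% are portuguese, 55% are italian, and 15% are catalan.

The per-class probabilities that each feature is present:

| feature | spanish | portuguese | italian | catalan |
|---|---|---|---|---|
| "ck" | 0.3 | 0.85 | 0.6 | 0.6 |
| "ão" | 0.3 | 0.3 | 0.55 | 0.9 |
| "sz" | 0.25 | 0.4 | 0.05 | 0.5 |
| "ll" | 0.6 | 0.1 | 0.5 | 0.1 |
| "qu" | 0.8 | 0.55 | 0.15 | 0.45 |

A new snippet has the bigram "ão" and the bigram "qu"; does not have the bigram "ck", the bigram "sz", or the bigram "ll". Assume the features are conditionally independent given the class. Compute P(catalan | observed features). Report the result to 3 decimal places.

spanish: 0.05 × (1−0.3) × 0.3 × (1−0.25) × (1−0.6) × 0.8 = 0.00252
portuguese: 0.25 × (1−0.85) × 0.3 × (1−0.4) × (1−0.1) × 0.55 = 0.00334125
italian: 0.55 × (1−0.6) × 0.55 × (1−0.05) × (1−0.5) × 0.15 = 0.00862125
catalan: 0.15 × (1−0.6) × 0.9 × (1−0.5) × (1−0.1) × 0.45 = 0.010935
P(catalan | x) = 0.010935 / 0.0254175 ≈ 0.430

0.430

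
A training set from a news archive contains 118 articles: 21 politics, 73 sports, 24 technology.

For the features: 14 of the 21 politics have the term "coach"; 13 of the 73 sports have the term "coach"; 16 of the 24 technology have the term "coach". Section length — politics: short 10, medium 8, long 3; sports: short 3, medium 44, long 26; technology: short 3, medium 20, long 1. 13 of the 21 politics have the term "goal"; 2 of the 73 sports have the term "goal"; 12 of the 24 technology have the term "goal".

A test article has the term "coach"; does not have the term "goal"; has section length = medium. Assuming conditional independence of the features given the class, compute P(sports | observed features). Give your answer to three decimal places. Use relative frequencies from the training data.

0.467

politics: (21/118) × (14/21) × (8/21) × (8/21) ≈ 0.0172182
sports: (73/118) × (13/73) × (44/73) × (71/73) ≈ 0.0645843
technology: (24/118) × (16/24) × (20/24) × (12/24) ≈ 0.0564972
P(sports | x) = 0.0645843 / 0.1382997 ≈ 0.467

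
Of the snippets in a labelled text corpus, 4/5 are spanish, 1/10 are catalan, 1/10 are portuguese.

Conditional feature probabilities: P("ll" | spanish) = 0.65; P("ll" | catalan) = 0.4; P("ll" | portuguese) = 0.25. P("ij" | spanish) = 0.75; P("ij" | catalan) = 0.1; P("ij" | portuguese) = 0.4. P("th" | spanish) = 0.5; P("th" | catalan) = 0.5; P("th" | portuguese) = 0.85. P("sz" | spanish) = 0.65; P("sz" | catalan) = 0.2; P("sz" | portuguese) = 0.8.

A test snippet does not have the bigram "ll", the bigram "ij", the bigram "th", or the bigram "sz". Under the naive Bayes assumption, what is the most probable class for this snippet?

catalan

spanish: 0.8 × (1−0.65) × (1−0.75) × (1−0.5) × (1−0.65) = 0.01225
catalan: 0.1 × (1−0.4) × (1−0.1) × (1−0.5) × (1−0.2) = 0.0216
portuguese: 0.1 × (1−0.25) × (1−0.4) × (1−0.85) × (1−0.8) = 0.00135
Highest score → catalan.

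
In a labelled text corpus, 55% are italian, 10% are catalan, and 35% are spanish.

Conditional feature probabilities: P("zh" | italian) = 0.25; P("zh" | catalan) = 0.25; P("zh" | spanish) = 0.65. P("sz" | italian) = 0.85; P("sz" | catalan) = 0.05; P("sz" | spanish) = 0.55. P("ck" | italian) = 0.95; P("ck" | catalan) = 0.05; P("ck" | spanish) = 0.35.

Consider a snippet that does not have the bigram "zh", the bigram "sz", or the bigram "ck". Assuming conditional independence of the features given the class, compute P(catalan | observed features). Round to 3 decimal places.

0.635

italian: 0.55 × (1−0.25) × (1−0.85) × (1−0.95) = 0.00309375
catalan: 0.1 × (1−0.25) × (1−0.05) × (1−0.05) = 0.0676875
spanish: 0.35 × (1−0.65) × (1−0.55) × (1−0.35) = 0.03583125
P(catalan | x) = 0.0676875 / 0.1066125 ≈ 0.635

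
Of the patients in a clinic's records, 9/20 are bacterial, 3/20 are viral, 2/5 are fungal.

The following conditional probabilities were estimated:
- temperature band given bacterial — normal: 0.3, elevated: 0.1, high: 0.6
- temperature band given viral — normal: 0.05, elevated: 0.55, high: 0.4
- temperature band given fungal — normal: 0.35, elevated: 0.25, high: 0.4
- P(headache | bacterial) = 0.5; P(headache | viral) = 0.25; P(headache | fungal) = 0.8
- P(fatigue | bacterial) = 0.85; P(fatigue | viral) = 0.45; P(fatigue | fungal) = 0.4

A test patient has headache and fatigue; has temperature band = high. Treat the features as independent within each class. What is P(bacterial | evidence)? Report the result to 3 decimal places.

bacterial: 0.45 × 0.6 × 0.5 × 0.85 = 0.11475
viral: 0.15 × 0.4 × 0.25 × 0.45 = 0.00675
fungal: 0.4 × 0.4 × 0.8 × 0.4 = 0.0512
P(bacterial | x) = 0.11475 / 0.1727 ≈ 0.664

0.664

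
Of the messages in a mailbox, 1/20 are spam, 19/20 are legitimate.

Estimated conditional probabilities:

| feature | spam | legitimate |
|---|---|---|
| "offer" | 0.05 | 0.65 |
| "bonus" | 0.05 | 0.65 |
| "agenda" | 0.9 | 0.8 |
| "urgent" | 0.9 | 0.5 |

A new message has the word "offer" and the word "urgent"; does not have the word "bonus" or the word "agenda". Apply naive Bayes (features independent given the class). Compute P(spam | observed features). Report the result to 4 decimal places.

spam: 0.05 × 0.05 × (1−0.05) × (1−0.9) × 0.9 = 0.00021375
legitimate: 0.95 × 0.65 × (1−0.65) × (1−0.8) × 0.5 = 0.0216125
P(spam | x) = 0.00021375 / 0.02182625 ≈ 0.0098

0.0098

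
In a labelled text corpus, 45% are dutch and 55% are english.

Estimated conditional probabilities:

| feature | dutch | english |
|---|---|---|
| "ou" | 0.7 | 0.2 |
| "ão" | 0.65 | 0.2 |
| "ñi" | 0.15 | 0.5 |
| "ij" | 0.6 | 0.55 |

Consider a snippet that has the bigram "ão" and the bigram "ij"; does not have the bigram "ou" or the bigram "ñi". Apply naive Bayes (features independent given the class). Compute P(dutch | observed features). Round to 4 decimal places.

0.6490

dutch: 0.45 × (1−0.7) × 0.65 × (1−0.15) × 0.6 = 0.0447525
english: 0.55 × (1−0.2) × 0.2 × (1−0.5) × 0.55 = 0.0242
P(dutch | x) = 0.0447525 / 0.0689525 ≈ 0.6490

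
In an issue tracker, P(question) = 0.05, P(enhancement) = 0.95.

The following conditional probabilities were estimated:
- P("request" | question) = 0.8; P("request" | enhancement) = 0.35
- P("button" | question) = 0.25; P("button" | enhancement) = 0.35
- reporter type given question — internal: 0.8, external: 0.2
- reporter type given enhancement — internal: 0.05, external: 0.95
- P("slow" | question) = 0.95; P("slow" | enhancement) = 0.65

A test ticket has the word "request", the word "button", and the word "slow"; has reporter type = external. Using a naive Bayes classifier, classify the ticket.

enhancement

question: 0.05 × 0.8 × 0.25 × 0.2 × 0.95 = 0.0019
enhancement: 0.95 × 0.35 × 0.35 × 0.95 × 0.65 = 0.0718615625
Highest score → enhancement.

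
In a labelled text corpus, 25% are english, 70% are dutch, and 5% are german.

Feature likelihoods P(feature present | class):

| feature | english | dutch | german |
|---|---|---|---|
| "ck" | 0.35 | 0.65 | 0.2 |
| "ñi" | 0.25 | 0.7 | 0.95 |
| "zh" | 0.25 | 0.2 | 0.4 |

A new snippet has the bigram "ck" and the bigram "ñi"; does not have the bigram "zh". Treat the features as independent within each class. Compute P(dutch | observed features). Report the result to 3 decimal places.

english: 0.25 × 0.35 × 0.25 × (1−0.25) = 0.01640625
dutch: 0.7 × 0.65 × 0.7 × (1−0.2) = 0.2548
german: 0.05 × 0.2 × 0.95 × (1−0.4) = 0.0057
P(dutch | x) = 0.2548 / 0.27690625 ≈ 0.920

0.920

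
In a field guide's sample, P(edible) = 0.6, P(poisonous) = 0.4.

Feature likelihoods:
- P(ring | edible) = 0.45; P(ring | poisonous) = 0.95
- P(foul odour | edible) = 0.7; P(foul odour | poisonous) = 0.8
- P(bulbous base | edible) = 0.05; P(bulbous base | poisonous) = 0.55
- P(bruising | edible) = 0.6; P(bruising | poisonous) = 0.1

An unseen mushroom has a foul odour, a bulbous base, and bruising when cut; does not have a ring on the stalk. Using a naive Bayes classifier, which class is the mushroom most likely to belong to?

edible

edible: 0.6 × (1−0.45) × 0.7 × 0.05 × 0.6 = 0.00693
poisonous: 0.4 × (1−0.95) × 0.8 × 0.55 × 0.1 = 0.00088
Highest score → edible.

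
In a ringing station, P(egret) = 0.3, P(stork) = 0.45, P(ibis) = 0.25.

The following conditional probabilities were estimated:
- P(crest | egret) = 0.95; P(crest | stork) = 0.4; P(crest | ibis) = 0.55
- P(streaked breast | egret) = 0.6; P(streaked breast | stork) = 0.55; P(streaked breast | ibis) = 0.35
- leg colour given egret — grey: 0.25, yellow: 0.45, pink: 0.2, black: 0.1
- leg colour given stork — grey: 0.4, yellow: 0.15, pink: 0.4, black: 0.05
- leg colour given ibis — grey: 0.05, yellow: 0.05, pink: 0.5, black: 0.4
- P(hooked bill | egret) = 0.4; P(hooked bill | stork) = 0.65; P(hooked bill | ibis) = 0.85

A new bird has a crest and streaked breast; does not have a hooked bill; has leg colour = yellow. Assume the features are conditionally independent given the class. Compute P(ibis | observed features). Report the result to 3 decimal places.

0.007

egret: 0.3 × 0.95 × 0.6 × 0.45 × (1−0.4) = 0.04617
stork: 0.45 × 0.4 × 0.55 × 0.15 × (1−0.65) = 0.0051975
ibis: 0.25 × 0.55 × 0.35 × 0.05 × (1−0.85) = 0.0003609375
P(ibis | x) = 0.0003609375 / 0.0517284375 ≈ 0.007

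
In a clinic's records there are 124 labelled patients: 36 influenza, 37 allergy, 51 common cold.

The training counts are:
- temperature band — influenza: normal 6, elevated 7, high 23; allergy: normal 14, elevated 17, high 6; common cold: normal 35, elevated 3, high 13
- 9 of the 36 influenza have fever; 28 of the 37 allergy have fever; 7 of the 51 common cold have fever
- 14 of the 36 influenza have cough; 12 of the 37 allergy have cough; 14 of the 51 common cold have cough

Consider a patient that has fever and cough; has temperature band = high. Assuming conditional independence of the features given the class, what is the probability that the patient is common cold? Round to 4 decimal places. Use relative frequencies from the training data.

0.1167

influenza: (36/124) × (23/36) × (9/36) × (14/36) ≈ 0.0180332
allergy: (37/124) × (6/37) × (28/37) × (12/37) ≈ 0.0118759
common cold: (51/124) × (13/51) × (7/51) × (14/51) ≈ 0.00395009
P(common cold | x) = 0.00395009 / 0.03385919 ≈ 0.1167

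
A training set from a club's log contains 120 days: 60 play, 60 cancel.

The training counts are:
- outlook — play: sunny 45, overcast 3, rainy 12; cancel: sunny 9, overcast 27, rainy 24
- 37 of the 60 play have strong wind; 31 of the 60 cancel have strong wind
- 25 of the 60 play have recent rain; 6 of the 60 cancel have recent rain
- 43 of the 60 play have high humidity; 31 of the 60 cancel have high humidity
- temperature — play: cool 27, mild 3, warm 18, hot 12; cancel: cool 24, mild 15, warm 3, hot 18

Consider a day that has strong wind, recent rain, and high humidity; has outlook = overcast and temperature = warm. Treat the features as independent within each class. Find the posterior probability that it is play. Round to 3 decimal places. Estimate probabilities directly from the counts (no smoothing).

0.821

play: (60/120) × (3/60) × (37/60) × (25/60) × (43/60) × (18/60) ≈ 0.00138108
cancel: (60/120) × (27/60) × (31/60) × (6/60) × (31/60) × (3/60) = 0.0003003125
P(play | x) = 0.00138108 / 0.0016813925 ≈ 0.821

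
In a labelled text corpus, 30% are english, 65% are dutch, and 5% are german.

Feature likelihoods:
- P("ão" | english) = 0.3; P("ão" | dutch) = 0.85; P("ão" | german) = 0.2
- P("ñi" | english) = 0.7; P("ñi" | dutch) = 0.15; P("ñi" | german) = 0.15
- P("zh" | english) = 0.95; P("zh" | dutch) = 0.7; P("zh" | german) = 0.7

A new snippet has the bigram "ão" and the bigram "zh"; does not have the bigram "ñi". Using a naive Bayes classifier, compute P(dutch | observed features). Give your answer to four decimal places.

english: 0.3 × 0.3 × (1−0.7) × 0.95 = 0.02565
dutch: 0.65 × 0.85 × (1−0.15) × 0.7 = 0.3287375
german: 0.05 × 0.2 × (1−0.15) × 0.7 = 0.00595
P(dutch | x) = 0.3287375 / 0.3603375 ≈ 0.9123

0.9123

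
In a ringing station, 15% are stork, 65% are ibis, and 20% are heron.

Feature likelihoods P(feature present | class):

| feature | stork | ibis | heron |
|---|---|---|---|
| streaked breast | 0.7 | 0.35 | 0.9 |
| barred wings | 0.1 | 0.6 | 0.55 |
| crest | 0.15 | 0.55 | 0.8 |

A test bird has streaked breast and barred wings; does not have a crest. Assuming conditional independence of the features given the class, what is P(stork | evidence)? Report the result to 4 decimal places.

0.0990

stork: 0.15 × 0.7 × 0.1 × (1−0.15) = 0.008925
ibis: 0.65 × 0.35 × 0.6 × (1−0.55) = 0.061425
heron: 0.2 × 0.9 × 0.55 × (1−0.8) = 0.0198
P(stork | x) = 0.008925 / 0.09015 ≈ 0.0990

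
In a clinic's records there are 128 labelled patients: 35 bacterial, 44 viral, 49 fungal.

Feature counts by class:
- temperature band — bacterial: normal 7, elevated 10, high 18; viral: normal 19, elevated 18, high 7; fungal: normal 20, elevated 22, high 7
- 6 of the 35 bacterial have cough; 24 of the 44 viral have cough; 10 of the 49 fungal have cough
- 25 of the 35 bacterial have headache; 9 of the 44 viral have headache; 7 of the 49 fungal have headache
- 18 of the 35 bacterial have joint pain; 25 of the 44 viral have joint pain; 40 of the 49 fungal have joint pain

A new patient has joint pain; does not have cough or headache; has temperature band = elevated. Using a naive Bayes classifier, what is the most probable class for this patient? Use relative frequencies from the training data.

bacterial: (35/128) × (10/35) × (29/35) × (10/35) × (18/35) ≈ 0.00951166
viral: (44/128) × (18/44) × (20/44) × (35/44) × (25/44) ≈ 0.0288897
fungal: (49/128) × (22/49) × (39/49) × (42/49) × (40/49) ≈ 0.095719
Highest score → fungal.

fungal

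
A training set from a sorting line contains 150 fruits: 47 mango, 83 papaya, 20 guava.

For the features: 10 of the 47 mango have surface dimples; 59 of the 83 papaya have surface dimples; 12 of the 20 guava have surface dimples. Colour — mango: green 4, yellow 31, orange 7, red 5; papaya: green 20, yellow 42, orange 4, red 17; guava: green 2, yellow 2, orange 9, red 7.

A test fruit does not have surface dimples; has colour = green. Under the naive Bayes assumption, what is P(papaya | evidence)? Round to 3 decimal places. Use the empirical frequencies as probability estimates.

0.594

mango: (47/150) × (37/47) × (4/47) ≈ 0.0209929
papaya: (83/150) × (24/83) × (20/83) ≈ 0.0385542
guava: (20/150) × (8/20) × (2/20) ≈ 0.00533333
P(papaya | x) = 0.0385542 / 0.06488043 ≈ 0.594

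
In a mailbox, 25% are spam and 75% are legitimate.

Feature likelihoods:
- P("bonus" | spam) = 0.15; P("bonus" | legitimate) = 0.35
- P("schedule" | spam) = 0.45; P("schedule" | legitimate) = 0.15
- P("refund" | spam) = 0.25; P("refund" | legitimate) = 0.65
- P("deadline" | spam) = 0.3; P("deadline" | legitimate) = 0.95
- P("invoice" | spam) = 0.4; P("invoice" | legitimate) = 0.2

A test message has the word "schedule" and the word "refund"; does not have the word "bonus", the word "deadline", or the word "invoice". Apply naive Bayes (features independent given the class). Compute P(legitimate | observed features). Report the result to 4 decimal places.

spam: 0.25 × (1−0.15) × 0.45 × 0.25 × (1−0.3) × (1−0.4) = 0.010040625
legitimate: 0.75 × (1−0.35) × 0.15 × 0.65 × (1−0.95) × (1−0.2) = 0.00190125
P(legitimate | x) = 0.00190125 / 0.011941875 ≈ 0.1592

0.1592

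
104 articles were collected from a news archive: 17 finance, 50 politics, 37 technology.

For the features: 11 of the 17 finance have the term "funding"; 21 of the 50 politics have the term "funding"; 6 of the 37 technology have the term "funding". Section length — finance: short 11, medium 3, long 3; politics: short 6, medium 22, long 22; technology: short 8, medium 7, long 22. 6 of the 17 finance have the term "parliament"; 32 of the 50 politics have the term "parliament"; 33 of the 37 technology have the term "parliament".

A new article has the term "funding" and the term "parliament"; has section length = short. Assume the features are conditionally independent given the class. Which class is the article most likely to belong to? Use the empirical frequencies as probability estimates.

finance: (17/104) × (11/17) × (11/17) × (6/17) ≈ 0.0241549
politics: (50/104) × (21/50) × (6/50) × (32/50) ≈ 0.0155077
technology: (37/104) × (6/37) × (8/37) × (33/37) ≈ 0.0111255
Highest score → finance.

finance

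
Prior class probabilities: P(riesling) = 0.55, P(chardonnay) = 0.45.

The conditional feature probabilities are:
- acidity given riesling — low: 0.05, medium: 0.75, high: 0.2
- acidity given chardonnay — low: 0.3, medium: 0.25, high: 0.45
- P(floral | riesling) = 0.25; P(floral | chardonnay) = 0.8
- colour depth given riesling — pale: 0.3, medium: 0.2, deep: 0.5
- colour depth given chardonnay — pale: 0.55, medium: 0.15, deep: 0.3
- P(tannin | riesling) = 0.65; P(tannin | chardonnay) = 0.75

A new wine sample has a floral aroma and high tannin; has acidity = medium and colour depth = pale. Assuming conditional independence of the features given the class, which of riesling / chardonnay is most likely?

riesling: 0.55 × 0.75 × 0.25 × 0.3 × 0.65 = 0.020109375
chardonnay: 0.45 × 0.25 × 0.8 × 0.55 × 0.75 = 0.037125
Highest score → chardonnay.

chardonnay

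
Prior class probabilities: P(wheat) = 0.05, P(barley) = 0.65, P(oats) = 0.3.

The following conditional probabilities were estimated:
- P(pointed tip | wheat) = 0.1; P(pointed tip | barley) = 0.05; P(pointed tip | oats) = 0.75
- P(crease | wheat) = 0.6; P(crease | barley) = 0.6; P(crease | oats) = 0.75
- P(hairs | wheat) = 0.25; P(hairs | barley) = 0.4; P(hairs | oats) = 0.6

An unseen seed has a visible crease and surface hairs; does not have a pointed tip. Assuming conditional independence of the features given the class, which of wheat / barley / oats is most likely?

barley

wheat: 0.05 × (1−0.1) × 0.6 × 0.25 = 0.00675
barley: 0.65 × (1−0.05) × 0.6 × 0.4 = 0.1482
oats: 0.3 × (1−0.75) × 0.75 × 0.6 = 0.03375
Highest score → barley.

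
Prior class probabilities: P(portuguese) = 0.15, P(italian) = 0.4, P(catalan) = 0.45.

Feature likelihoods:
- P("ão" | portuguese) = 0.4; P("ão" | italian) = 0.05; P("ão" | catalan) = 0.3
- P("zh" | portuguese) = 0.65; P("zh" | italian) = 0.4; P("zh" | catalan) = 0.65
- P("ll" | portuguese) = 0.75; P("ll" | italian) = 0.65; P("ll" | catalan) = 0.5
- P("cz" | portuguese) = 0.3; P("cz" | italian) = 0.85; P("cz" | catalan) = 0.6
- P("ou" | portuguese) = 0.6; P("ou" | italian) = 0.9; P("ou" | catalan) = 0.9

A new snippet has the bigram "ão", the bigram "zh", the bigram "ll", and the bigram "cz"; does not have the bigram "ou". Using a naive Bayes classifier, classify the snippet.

portuguese: 0.15 × 0.4 × 0.65 × 0.75 × 0.3 × (1−0.6) = 0.00351
italian: 0.4 × 0.05 × 0.4 × 0.65 × 0.85 × (1−0.9) = 0.000442
catalan: 0.45 × 0.3 × 0.65 × 0.5 × 0.6 × (1−0.9) = 0.0026325
Highest score → portuguese.

portuguese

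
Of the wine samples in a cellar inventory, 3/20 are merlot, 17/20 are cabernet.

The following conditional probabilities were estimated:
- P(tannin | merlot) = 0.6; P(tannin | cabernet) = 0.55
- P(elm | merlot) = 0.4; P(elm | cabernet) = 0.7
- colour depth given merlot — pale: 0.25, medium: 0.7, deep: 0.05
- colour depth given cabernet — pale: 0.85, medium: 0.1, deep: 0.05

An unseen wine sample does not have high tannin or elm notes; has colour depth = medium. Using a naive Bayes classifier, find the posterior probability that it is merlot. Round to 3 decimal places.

0.687

merlot: 0.15 × (1−0.6) × (1−0.4) × 0.7 = 0.0252
cabernet: 0.85 × (1−0.55) × (1−0.7) × 0.1 = 0.011475
P(merlot | x) = 0.0252 / 0.036675 ≈ 0.687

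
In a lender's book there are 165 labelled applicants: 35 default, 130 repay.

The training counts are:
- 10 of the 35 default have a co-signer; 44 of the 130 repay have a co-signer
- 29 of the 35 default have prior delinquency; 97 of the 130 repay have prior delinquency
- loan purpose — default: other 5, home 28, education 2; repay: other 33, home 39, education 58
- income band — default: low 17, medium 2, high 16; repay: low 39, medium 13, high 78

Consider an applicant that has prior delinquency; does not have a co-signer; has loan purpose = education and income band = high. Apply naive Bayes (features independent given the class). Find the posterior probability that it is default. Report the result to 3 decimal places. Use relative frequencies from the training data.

0.031

default: (35/165) × (25/35) × (29/35) × (2/35) × (16/35) ≈ 0.00327944
repay: (130/165) × (86/130) × (97/130) × (58/130) × (78/130) ≈ 0.104107
P(default | x) = 0.00327944 / 0.10738644 ≈ 0.031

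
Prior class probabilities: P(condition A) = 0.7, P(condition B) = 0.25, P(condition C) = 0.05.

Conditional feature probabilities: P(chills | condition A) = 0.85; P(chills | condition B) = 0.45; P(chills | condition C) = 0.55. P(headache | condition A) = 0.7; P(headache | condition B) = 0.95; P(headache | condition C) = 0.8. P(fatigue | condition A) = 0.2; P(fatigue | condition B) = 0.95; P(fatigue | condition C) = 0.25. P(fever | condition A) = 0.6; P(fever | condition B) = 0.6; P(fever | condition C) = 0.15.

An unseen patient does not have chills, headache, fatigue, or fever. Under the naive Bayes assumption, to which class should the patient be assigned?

condition A: 0.7 × (1−0.85) × (1−0.7) × (1−0.2) × (1−0.6) = 0.01008
condition B: 0.25 × (1−0.45) × (1−0.95) × (1−0.95) × (1−0.6) = 0.0001375
condition C: 0.05 × (1−0.55) × (1−0.8) × (1−0.25) × (1−0.15) = 0.00286875
Highest score → condition A.

condition A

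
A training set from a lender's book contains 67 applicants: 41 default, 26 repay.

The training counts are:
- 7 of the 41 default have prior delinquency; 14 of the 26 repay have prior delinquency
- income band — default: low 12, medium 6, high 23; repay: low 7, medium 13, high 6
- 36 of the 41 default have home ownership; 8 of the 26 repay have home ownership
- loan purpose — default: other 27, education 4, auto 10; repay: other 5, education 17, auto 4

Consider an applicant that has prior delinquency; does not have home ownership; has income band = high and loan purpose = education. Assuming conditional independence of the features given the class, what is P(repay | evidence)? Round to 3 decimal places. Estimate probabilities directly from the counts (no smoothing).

default: (41/67) × (7/41) × (23/41) × (5/41) × (4/41) ≈ 0.000697316
repay: (26/67) × (14/26) × (6/26) × (18/26) × (17/26) ≈ 0.0218276
P(repay | x) = 0.0218276 / 0.022524916 ≈ 0.969

0.969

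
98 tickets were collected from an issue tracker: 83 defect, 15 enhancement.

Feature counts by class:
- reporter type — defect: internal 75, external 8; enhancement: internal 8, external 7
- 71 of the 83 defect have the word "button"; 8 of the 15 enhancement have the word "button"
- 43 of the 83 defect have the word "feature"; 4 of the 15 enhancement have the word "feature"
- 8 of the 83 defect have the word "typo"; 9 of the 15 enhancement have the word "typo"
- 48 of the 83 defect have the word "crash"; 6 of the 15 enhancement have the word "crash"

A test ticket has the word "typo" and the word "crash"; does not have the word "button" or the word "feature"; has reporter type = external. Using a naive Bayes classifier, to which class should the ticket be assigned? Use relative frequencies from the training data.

defect: (83/98) × (8/83) × (12/83) × (40/83) × (8/83) × (48/83) ≈ 0.000317047
enhancement: (15/98) × (7/15) × (7/15) × (11/15) × (9/15) × (6/15) ≈ 0.00586667
Highest score → enhancement.

enhancement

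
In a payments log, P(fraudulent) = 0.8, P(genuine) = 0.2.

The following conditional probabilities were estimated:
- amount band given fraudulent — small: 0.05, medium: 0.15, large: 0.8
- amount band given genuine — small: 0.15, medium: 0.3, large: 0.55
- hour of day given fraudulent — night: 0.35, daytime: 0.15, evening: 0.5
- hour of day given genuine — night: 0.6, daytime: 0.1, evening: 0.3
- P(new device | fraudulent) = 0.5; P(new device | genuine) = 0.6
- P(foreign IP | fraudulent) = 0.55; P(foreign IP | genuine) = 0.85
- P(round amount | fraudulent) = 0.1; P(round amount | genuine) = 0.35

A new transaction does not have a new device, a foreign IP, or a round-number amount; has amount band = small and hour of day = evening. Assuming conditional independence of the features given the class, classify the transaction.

fraudulent

fraudulent: 0.8 × 0.05 × 0.5 × (1−0.5) × (1−0.55) × (1−0.1) = 0.00405
genuine: 0.2 × 0.15 × 0.3 × (1−0.6) × (1−0.85) × (1−0.35) = 0.000351
Highest score → fraudulent.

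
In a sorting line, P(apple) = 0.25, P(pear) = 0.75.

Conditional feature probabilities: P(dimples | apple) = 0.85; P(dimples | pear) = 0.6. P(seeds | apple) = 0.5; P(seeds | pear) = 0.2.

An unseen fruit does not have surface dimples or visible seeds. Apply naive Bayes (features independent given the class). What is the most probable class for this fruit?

apple: 0.25 × (1−0.85) × (1−0.5) = 0.01875
pear: 0.75 × (1−0.6) × (1−0.2) = 0.24
Highest score → pear.

pear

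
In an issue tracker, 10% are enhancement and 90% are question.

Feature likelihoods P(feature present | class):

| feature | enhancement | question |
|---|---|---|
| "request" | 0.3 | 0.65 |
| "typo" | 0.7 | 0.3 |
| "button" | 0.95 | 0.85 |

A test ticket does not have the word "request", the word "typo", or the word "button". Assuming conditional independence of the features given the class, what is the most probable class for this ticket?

enhancement: 0.1 × (1−0.3) × (1−0.7) × (1−0.95) = 0.00105
question: 0.9 × (1−0.65) × (1−0.3) × (1−0.85) = 0.033075
Highest score → question.

question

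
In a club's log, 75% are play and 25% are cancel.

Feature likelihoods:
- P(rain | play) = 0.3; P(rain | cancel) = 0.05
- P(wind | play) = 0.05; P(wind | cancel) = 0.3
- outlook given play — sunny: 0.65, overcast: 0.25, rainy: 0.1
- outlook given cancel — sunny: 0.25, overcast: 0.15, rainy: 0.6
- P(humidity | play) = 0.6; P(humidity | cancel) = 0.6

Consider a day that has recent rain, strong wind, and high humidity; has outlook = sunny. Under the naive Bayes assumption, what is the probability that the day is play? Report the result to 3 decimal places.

0.886

play: 0.75 × 0.3 × 0.05 × 0.65 × 0.6 = 0.0043875
cancel: 0.25 × 0.05 × 0.3 × 0.25 × 0.6 = 0.0005625
P(play | x) = 0.0043875 / 0.00495 ≈ 0.886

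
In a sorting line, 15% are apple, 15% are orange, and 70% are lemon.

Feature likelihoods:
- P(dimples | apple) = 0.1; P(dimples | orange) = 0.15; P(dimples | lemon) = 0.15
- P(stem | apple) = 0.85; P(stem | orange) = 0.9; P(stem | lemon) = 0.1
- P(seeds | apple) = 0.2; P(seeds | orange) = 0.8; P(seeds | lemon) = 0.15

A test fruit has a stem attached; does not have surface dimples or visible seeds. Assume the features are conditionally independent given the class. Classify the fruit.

apple

apple: 0.15 × (1−0.1) × 0.85 × (1−0.2) = 0.0918
orange: 0.15 × (1−0.15) × 0.9 × (1−0.8) = 0.02295
lemon: 0.7 × (1−0.15) × 0.1 × (1−0.15) = 0.050575
Highest score → apple.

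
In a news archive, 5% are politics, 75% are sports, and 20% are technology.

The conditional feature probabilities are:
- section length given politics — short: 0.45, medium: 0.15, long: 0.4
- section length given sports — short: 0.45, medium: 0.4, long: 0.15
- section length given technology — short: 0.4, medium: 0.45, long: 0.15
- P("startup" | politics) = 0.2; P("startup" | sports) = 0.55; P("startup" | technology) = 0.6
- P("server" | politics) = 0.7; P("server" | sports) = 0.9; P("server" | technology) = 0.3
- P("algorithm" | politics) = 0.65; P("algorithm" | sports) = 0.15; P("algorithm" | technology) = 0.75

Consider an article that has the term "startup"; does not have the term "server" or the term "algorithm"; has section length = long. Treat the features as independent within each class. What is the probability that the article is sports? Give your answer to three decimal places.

politics: 0.05 × 0.4 × 0.2 × (1−0.7) × (1−0.65) = 0.00042
sports: 0.75 × 0.15 × 0.55 × (1−0.9) × (1−0.15) = 0.005259375
technology: 0.2 × 0.15 × 0.6 × (1−0.3) × (1−0.75) = 0.00315
P(sports | x) = 0.005259375 / 0.008829375 ≈ 0.596

0.596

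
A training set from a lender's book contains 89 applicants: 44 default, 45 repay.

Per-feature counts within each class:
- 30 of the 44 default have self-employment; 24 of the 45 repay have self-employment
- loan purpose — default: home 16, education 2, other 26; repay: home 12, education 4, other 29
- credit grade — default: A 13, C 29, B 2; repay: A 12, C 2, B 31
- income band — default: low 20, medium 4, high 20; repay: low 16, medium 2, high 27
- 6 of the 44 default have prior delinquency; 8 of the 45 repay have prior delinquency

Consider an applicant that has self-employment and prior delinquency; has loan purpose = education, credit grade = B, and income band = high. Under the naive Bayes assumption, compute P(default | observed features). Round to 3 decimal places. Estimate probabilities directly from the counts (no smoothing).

default: (44/89) × (30/44) × (2/44) × (2/44) × (20/44) × (6/44) ≈ 0.000043168
repay: (45/89) × (24/45) × (4/45) × (31/45) × (27/45) × (8/45) ≈ 0.00176135
P(default | x) = 0.000043168 / 0.001804518 ≈ 0.024

0.024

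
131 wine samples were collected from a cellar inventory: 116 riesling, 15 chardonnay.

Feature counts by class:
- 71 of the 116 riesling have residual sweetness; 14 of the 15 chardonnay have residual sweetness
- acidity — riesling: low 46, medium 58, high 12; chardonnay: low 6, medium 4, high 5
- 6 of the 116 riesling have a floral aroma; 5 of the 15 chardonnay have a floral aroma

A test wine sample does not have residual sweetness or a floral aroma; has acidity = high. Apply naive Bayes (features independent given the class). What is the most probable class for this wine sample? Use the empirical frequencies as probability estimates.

riesling

riesling: (116/131) × (45/116) × (12/116) × (110/116) ≈ 0.0336976
chardonnay: (15/131) × (1/15) × (5/15) × (10/15) ≈ 0.00169635
Highest score → riesling.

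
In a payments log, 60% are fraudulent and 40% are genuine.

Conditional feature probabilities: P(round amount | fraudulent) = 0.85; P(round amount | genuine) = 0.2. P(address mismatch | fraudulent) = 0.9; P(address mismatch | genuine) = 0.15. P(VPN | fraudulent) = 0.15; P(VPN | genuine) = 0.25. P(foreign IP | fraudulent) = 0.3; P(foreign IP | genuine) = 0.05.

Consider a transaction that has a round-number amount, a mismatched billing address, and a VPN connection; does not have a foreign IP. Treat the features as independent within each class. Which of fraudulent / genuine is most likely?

fraudulent: 0.6 × 0.85 × 0.9 × 0.15 × (1−0.3) = 0.048195
genuine: 0.4 × 0.2 × 0.15 × 0.25 × (1−0.05) = 0.00285
Highest score → fraudulent.

fraudulent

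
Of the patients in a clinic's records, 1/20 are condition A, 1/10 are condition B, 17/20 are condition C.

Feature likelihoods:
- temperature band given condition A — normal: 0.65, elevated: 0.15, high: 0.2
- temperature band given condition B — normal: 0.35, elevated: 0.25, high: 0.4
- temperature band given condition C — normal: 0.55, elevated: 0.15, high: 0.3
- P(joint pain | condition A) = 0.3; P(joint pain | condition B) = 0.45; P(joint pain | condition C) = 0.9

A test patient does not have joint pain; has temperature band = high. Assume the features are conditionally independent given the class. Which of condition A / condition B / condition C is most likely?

condition C

condition A: 0.05 × 0.2 × (1−0.3) = 0.007
condition B: 0.1 × 0.4 × (1−0.45) = 0.022
condition C: 0.85 × 0.3 × (1−0.9) = 0.0255
Highest score → condition C.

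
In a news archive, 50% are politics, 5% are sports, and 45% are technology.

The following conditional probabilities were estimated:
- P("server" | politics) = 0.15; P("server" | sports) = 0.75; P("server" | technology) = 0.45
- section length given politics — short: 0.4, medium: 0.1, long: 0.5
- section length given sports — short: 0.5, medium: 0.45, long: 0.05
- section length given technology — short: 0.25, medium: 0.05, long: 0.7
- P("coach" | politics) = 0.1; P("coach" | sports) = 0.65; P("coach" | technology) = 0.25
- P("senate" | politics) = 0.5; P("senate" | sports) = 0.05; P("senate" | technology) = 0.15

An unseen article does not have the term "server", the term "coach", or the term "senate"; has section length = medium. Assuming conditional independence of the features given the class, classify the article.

politics

politics: 0.5 × (1−0.15) × 0.1 × (1−0.1) × (1−0.5) = 0.019125
sports: 0.05 × (1−0.75) × 0.45 × (1−0.65) × (1−0.05) = 0.0018703125
technology: 0.45 × (1−0.45) × 0.05 × (1−0.25) × (1−0.15) = 0.0078890625
Highest score → politics.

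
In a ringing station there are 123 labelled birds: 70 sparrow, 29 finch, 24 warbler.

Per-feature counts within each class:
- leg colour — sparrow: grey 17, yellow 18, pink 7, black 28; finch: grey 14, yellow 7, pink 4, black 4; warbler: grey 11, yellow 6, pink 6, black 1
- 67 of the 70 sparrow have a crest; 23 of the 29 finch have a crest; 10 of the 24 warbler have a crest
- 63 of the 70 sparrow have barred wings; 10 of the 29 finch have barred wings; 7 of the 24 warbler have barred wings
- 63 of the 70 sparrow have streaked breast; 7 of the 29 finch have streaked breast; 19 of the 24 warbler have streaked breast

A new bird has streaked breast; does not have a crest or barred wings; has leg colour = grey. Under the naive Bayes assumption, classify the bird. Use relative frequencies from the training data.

warbler

sparrow: (70/123) × (17/70) × (3/70) × (7/70) × (63/70) ≈ 0.000533101
finch: (29/123) × (14/29) × (6/29) × (19/29) × (7/29) ≈ 0.00372419
warbler: (24/123) × (11/24) × (14/24) × (17/24) × (19/24) ≈ 0.0292539
Highest score → warbler.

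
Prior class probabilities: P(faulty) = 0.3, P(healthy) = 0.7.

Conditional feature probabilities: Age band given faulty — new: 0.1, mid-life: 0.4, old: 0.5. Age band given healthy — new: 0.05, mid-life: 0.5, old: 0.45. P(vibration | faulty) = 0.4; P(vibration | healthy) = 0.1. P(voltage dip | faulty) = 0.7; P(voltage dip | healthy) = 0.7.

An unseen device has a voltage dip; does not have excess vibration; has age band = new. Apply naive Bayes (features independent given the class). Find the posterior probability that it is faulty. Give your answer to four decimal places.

0.3636

faulty: 0.3 × 0.1 × (1−0.4) × 0.7 = 0.0126
healthy: 0.7 × 0.05 × (1−0.1) × 0.7 = 0.02205
P(faulty | x) = 0.0126 / 0.03465 ≈ 0.3636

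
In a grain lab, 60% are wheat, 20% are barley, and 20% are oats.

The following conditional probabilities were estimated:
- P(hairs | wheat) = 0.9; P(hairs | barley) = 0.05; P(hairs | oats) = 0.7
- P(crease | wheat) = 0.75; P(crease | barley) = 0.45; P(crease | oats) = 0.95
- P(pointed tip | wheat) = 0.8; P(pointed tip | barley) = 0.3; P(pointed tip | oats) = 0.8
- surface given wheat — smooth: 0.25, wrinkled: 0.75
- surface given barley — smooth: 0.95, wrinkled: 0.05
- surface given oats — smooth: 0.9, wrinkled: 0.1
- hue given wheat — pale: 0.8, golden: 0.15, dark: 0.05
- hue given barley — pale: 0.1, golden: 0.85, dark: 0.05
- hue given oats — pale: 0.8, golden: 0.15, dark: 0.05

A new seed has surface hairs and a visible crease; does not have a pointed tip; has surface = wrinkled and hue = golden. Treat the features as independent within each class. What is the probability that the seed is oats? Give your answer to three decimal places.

0.041

wheat: 0.6 × 0.9 × 0.75 × (1−0.8) × 0.75 × 0.15 = 0.0091125
barley: 0.2 × 0.05 × 0.45 × (1−0.3) × 0.05 × 0.85 = 0.000133875
oats: 0.2 × 0.7 × 0.95 × (1−0.8) × 0.1 × 0.15 = 0.000399
P(oats | x) = 0.000399 / 0.009645375 ≈ 0.041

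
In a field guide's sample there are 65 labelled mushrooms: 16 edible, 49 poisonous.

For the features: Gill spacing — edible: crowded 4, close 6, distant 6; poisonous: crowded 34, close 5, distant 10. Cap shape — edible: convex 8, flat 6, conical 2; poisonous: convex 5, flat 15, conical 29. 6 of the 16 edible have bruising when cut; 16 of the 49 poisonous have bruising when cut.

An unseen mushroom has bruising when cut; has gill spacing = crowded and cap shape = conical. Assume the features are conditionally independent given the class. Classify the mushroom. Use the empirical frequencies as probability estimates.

poisonous

edible: (16/65) × (4/16) × (2/16) × (6/16) ≈ 0.00288462
poisonous: (49/65) × (34/49) × (29/49) × (16/49) ≈ 0.101086
Highest score → poisonous.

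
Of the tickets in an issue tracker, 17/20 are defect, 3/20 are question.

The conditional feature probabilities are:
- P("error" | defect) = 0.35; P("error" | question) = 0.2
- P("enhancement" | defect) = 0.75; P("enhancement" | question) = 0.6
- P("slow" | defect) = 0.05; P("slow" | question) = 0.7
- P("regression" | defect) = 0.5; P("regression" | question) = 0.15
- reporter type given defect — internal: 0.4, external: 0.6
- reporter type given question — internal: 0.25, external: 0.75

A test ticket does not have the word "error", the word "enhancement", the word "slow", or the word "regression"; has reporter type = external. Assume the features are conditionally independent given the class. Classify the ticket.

defect

defect: 0.85 × (1−0.35) × (1−0.75) × (1−0.05) × (1−0.5) × 0.6 = 0.039365625
question: 0.15 × (1−0.2) × (1−0.6) × (1−0.7) × (1−0.15) × 0.75 = 0.00918
Highest score → defect.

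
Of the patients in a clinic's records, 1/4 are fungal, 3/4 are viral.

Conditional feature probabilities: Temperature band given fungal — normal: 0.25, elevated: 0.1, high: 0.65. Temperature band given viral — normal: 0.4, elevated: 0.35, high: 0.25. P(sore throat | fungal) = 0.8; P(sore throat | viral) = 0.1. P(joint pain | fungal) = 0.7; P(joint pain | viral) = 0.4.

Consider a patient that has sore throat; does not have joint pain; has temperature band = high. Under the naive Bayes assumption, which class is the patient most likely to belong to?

fungal: 0.25 × 0.65 × 0.8 × (1−0.7) = 0.039
viral: 0.75 × 0.25 × 0.1 × (1−0.4) = 0.01125
Highest score → fungal.

fungal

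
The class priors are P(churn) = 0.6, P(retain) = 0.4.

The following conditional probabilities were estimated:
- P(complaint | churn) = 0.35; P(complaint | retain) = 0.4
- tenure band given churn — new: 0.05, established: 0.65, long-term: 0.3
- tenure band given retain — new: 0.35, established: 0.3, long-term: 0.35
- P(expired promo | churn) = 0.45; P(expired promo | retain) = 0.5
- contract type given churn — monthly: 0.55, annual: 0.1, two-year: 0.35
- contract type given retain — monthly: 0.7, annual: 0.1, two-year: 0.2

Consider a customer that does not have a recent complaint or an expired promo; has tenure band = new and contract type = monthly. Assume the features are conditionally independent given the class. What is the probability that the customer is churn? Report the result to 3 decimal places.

0.167

churn: 0.6 × (1−0.35) × 0.05 × (1−0.45) × 0.55 = 0.00589875
retain: 0.4 × (1−0.4) × 0.35 × (1−0.5) × 0.7 = 0.0294
P(churn | x) = 0.00589875 / 0.03529875 ≈ 0.167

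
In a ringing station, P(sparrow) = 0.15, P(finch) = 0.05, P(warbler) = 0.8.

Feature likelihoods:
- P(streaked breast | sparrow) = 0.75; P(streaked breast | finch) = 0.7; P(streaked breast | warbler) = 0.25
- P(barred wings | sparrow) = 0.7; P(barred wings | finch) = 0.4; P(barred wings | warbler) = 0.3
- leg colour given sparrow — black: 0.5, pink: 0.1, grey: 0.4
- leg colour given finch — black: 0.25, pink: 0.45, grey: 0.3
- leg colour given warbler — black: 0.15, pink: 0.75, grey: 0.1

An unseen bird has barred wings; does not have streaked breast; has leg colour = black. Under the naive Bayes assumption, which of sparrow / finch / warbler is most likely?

sparrow: 0.15 × (1−0.75) × 0.7 × 0.5 = 0.013125
finch: 0.05 × (1−0.7) × 0.4 × 0.25 = 0.0015
warbler: 0.8 × (1−0.25) × 0.3 × 0.15 = 0.027
Highest score → warbler.

warbler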